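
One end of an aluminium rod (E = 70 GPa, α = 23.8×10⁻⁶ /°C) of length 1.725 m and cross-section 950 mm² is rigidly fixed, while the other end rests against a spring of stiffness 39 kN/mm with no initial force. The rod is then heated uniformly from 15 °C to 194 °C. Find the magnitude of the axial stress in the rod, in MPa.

The unrestrained thermal change is αΔT L = 23.8×10⁻⁶ × 179 × 1725 = 7.349 mm.
With a force P in the spring, the elastic change of the rod is PL/(AE) and that of the spring is P/k; compatibility requires their sum to equal δ_free.
So P = δ_free / [L/(AE) + 1/k] = 7.349 / [ 1725/(950×70×10³) + 1/(39×10³) ].
P = 7.349 / 5.158×10⁻⁵ = 142500 N.
σ = P/A = 142500/950 = 150 MPa.

σ ≈ 150 MPa (compressive)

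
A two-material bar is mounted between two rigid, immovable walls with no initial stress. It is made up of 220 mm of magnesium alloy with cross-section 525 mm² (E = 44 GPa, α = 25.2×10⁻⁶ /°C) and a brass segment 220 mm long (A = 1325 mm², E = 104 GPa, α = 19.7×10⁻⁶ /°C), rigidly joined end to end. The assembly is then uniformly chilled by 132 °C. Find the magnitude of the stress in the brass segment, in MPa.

With the walls removed the bar would change length by δ_free = Σ αᵢΔT Lᵢ = 25.2×10⁻⁶×132×220 + 19.7×10⁻⁶×132×220 = 1.304 mm.
The walls prevent any net length change, so an axial force P (same in every segment) develops. Compatibility: P · Σ Lᵢ/(AᵢEᵢ) = δ_free.
The series flexibility is Σ Lᵢ/(AᵢEᵢ) = 220/(525×44×10³) + 220/(1325×104×10³) = 1.112×10⁻⁵ mm/N.
P = 1.304 / 1.112×10⁻⁵ = 117300 N = 117.3 kN, tensile.
σ_{brass} = P / A = 117300 / 1325 = 88.49 MPa.

σ ≈ 88.5 MPa (tensile)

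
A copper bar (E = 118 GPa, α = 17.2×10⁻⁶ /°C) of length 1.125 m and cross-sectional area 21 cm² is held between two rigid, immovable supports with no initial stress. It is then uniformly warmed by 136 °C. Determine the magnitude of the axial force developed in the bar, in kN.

The ends cannot move, so σ = EαΔT = 118×10³ × 17.2×10⁻⁶ × 136 = 276 MPa.
P = AEαΔT = 2100 × 118×10³ × 17.2×10⁻⁶ × 136 = 579.7 kN (compressive).

P ≈ 580 kN (compressive)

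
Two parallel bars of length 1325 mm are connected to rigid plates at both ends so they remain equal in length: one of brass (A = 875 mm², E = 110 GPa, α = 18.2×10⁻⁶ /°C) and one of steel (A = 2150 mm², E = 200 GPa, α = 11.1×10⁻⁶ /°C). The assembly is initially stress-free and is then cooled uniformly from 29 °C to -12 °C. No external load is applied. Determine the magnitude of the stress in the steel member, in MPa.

σ ≈ 10.6 MPa (compressive)

Equilibrium of a rigid end plate with no external load gives equal and opposite internal forces ±P in the two members. Since α_{brass} > α_{steel}, cooling drives the brass into tension and the steel into compression.
Equating the net (thermal + elastic) strains gives |α₁ − α₂|·ΔT = P·[1/(A₁E₁) + 1/(A₂E₂)].
|α₁ − α₂|·ΔT = 7.1×10⁻⁶ × 41 = 0.0002911.
1/(A₁E₁) + 1/(A₂E₂) = 1/(875×110×10³) + 1/(2150×200×10³) = 1.272×10⁻⁸ N⁻¹.
So P = 0.0002911 / 1.272×10⁻⁸ = 22.89 kN.
σ_{steel} = P/A₂ = 22890/2150 = 10.65 MPa, compressive.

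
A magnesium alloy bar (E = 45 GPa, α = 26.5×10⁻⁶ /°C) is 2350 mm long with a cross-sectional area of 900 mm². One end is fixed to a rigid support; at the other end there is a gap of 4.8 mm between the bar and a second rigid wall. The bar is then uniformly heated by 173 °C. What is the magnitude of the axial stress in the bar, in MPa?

Unrestrained expansion: δ_free = αΔT L = 26.5×10⁻⁶ × 173 × 2350 = 10.77 mm.
The gap closes (δ_free > 4.8 mm) and the wall then resists a further 10.77 − 4.8 = 5.974 mm of expansion.
So σ = E(δ_free − g)/L = 45×10³ × 5.974/2350 = 114.4 MPa.

σ ≈ 114 MPa (compressive)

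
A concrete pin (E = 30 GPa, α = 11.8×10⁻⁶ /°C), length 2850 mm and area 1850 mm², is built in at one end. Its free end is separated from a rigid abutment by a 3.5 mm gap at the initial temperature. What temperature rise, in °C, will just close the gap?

The gap closes when αΔT L = 3.5 mm, since the pin is still unstressed at that instant.
ΔT = 3.5 / (11.8×10⁻⁶ × 2850) = 104.1 °C.

ΔT ≈ 104 °C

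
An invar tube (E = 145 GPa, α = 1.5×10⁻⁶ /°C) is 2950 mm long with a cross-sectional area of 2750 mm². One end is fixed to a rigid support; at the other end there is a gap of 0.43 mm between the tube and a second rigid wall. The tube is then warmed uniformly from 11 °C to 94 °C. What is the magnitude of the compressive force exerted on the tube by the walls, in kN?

Unrestrained expansion: δ_free = αΔT L = 1.5×10⁻⁶ × 83 × 2950 = 0.3673 mm.
Since δ_free = 0.367 mm is less than the 0.43 mm gap, the tube never touches the wall. No axial force develops.

P ≈ 0 kN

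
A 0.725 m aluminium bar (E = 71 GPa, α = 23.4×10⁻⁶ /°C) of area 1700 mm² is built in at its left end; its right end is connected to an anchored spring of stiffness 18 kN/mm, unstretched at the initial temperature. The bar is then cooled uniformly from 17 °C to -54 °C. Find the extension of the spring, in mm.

δ ≈ 1.09 mm

The unrestrained thermal change is αΔT L = 23.4×10⁻⁶ × 71 × 725 = 1.205 mm.
With a force P in the spring, the elastic change of the bar is PL/(AE) and that of the spring is P/k; compatibility requires their sum to equal δ_free.
P [ L/(AE) + 1/k ] = δ_free → P [ 725/(1700×71×10³) + 1/(18×10³) ] = 1.205.
P = 1.205 / 6.156×10⁻⁵ = 19570 N.
Spring extension = P/k = 19570/(18×10³) = 1.087 mm.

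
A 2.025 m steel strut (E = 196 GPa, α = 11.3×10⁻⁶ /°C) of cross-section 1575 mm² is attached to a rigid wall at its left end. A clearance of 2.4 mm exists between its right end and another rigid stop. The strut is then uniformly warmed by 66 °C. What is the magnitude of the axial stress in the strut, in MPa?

If the wall were absent the strut would grow by αΔT L = 11.3×10⁻⁶ × 66 × 2025 = 1.51 mm.
This is smaller than the 2.4 mm clearance, so the strut expands freely without reaching the stop — the stress is zero.

σ ≈ 0 MPa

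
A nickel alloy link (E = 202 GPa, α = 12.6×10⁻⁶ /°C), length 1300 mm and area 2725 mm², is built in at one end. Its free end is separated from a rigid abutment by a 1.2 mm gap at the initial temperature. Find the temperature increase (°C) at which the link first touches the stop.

ΔT ≈ 73.3 °C

Contact occurs when the free expansion equals the gap: αΔT L = 1.2 mm.
ΔT = 1.2 / (12.6×10⁻⁶ × 1300) = 73.26 °C.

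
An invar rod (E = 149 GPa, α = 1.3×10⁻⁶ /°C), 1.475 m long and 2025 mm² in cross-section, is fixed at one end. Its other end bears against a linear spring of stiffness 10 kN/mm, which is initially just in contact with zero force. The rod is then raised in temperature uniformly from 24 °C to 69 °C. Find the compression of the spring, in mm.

If the spring were absent the rod would lengthen by αΔT L = 1.3×10⁻⁶ × 45 × 1475 = 0.08629 mm.
With a force P in the spring, the elastic change of the rod is PL/(AE) and that of the spring is P/k; compatibility requires their sum to equal δ_free.
So P = δ_free / [L/(AE) + 1/k] = 0.08629 / [ 1475/(2025×149×10³) + 1/(10×10³) ].
P = 0.08629 / 0.0001049 = 822.7 N.
Spring compression = P/k = 822.7/(10×10³) = 0.08227 mm.

δ ≈ 0.0823 mm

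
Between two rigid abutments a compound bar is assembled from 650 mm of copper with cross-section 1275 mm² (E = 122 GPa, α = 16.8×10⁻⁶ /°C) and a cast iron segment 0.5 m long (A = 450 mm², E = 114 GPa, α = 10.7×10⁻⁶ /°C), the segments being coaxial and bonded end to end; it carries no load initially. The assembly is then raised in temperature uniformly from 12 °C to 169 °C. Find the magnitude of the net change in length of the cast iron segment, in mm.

With the walls removed the bar would change length by δ_free = Σ αᵢΔT Lᵢ = 16.8×10⁻⁶×157×650 + 10.7×10⁻⁶×157×500 = 2.554 mm.
The walls prevent any net length change, so an axial force P (same in every segment) develops. Compatibility: P · Σ Lᵢ/(AᵢEᵢ) = δ_free.
Σ Lᵢ/(AᵢEᵢ) = 650/(1275×122×10³) + 500/(450×114×10³) = 1.393×10⁻⁵ mm/N.
So P = 2.554 / 1.393×10⁻⁵ = 183.4 kN, compressive.
For the cast iron segment, free thermal change = 10.7×10⁻⁶×157×500 = 0.8399 mm and elastic change from P = 183400×500/(450×114×10³) = 1.788 mm; these oppose, so the net change is 0.948 mm (segment shortens).

|ΔL| ≈ 0.948 mm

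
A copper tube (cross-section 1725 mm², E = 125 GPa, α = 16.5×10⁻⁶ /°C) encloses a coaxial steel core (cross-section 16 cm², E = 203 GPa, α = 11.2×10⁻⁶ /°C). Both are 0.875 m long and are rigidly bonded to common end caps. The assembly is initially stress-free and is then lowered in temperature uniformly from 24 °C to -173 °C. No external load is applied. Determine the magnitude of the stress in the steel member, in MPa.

Equilibrium of a rigid end plate with no external load gives equal and opposite internal forces ±P in the two members. Since α_{copper} > α_{steel}, cooling drives the copper into tension and the steel into compression.
Setting the final lengths equal and cancelling L: (α₁ − α₂)ΔT = P/(A₁E₁) + P/(A₂E₂).
|α₁ − α₂|·ΔT = 5.3×10⁻⁶ × 197 = 0.001044.
1/(A₁E₁) + 1/(A₂E₂) = 1/(1725×125×10³) + 1/(1600×203×10³) = 7.716×10⁻⁹ N⁻¹.
So P = 0.001044 / 7.716×10⁻⁹ = 135.3 kN.
σ_{steel} = P/A₂ = 135300/1600 = 84.57 MPa, compressive.

σ ≈ 84.6 MPa (compressive)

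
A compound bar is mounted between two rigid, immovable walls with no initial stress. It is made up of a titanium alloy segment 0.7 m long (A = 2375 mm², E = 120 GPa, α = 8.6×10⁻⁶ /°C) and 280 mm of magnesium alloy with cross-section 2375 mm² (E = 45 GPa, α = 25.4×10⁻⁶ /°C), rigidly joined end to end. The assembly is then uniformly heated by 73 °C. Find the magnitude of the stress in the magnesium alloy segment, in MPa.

σ ≈ 79.5 MPa (compressive)

With the walls removed the bar would change length by δ_free = Σ αᵢΔT Lᵢ = 8.6×10⁻⁶×73×700 + 25.4×10⁻⁶×73×280 = 0.9586 mm.
Since the ends are fixed, an axial force P builds up, equal in every segment, with P · Σ Lᵢ/(AᵢEᵢ) = δ_free.
Σ Lᵢ/(AᵢEᵢ) = 700/(2375×120×10³) + 280/(2375×45×10³) = 5.076×10⁻⁶ mm/N.
Hence P = δ_free / Σ(L/AE) = 0.9586/5.076×10⁻⁶ = 188.9 kN (compressive).
σ_{magnesium alloy} = P / A = 188900 / 2375 = 79.52 MPa.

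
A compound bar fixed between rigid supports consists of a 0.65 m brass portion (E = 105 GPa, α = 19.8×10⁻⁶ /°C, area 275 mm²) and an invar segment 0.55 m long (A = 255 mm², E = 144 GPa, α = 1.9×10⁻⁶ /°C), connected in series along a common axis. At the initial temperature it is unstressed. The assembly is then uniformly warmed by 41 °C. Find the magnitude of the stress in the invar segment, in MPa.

With the walls removed the bar would change length by δ_free = Σ αᵢΔT Lᵢ = 19.8×10⁻⁶×41×650 + 1.9×10⁻⁶×41×550 = 0.5705 mm.
Since the ends are fixed, an axial force P builds up, equal in every segment, with P · Σ Lᵢ/(AᵢEᵢ) = δ_free.
Σ Lᵢ/(AᵢEᵢ) = 650/(275×105×10³) + 550/(255×144×10³) = 3.749×10⁻⁵ mm/N.
P = 0.5705 / 3.749×10⁻⁵ = 15220 N = 15.22 kN, compressive.
σ_{invar} = P / A = 15220 / 255 = 59.68 MPa.

σ ≈ 59.7 MPa (compressive)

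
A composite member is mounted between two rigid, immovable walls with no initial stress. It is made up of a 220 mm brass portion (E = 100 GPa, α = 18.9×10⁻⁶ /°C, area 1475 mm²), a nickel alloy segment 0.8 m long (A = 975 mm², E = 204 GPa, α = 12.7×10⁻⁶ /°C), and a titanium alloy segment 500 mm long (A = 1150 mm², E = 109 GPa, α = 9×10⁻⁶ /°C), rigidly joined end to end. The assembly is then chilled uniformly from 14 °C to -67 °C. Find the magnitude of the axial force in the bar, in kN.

If the supports were absent, the total length change would be Σ αᵢΔT Lᵢ = 18.9×10⁻⁶×81×220 + 12.7×10⁻⁶×81×800 + 9×10⁻⁶×81×500 = 1.524 mm.
The rigid supports impose zero overall length change; the single axial force P common to all segments must satisfy P Σ Lᵢ/(AᵢEᵢ) = δ_free.
The series flexibility is Σ Lᵢ/(AᵢEᵢ) = 220/(1475×100×10³) + 800/(975×204×10³) + 500/(1150×109×10³) = 9.502×10⁻⁶ mm/N.
Hence P = δ_free / Σ(L/AE) = 1.524/9.502×10⁻⁶ = 160.4 kN (tensile).

P ≈ 160 kN (tensile)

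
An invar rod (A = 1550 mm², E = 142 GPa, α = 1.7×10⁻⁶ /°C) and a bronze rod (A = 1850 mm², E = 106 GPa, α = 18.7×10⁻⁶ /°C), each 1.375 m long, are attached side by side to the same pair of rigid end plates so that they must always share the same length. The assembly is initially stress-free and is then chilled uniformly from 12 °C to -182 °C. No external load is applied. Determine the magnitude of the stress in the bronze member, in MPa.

Both members must finish at the same length. With the larger α, the bronze tends to over-contract; the plates restrain it, putting the bronze in tension and the invar in compression. With no external load the two internal forces are equal and opposite, magnitude P.
Equating the net (thermal + elastic) strains gives |α₁ − α₂|·ΔT = P·[1/(A₁E₁) + 1/(A₂E₂)].
|α₁ − α₂|·ΔT = 17×10⁻⁶ × 194 = 0.003298.
1/(A₁E₁) + 1/(A₂E₂) = 1/(1550×142×10³) + 1/(1850×106×10³) = 9.643×10⁻⁹ N⁻¹.
So P = 0.003298 / 9.643×10⁻⁹ = 342 kN.
σ_{bronze} = P/A₂ = 342000/1850 = 184.9 MPa, tensile.

σ ≈ 185 MPa (tensile)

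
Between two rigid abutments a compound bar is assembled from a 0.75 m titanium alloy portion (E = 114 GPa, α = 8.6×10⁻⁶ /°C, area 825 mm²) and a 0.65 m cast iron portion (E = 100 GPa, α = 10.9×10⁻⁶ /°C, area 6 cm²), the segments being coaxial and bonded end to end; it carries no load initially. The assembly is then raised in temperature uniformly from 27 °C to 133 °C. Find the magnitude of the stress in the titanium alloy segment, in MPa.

If the supports were absent, the total length change would be Σ αᵢΔT Lᵢ = 8.6×10⁻⁶×106×750 + 10.9×10⁻⁶×106×650 = 1.435 mm.
Since the ends are fixed, an axial force P builds up, equal in every segment, with P · Σ Lᵢ/(AᵢEᵢ) = δ_free.
The series flexibility is Σ Lᵢ/(AᵢEᵢ) = 750/(825×114×10³) + 650/(600×100×10³) = 1.881×10⁻⁵ mm/N.
Hence P = δ_free / Σ(L/AE) = 1.435/1.881×10⁻⁵ = 76.28 kN (compressive).
σ_{titanium alloy} = P / A = 76280 / 825 = 92.46 MPa.

σ ≈ 92.5 MPa (compressive)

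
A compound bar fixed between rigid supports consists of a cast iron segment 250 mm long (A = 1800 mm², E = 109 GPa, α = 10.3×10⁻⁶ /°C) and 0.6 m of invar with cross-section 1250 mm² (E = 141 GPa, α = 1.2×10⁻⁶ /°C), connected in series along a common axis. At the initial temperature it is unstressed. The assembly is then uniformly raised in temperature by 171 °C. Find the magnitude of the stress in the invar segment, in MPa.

σ ≈ 96.3 MPa (compressive)

Free thermal expansion of the whole bar: Σ αᵢΔT Lᵢ = 10.3×10⁻⁶×171×250 + 1.2×10⁻⁶×171×600 = 0.5634 mm.
The rigid supports impose zero overall length change; the single axial force P common to all segments must satisfy P Σ Lᵢ/(AᵢEᵢ) = δ_free.
Σ Lᵢ/(AᵢEᵢ) = 250/(1800×109×10³) + 600/(1250×141×10³) = 4.678×10⁻⁶ mm/N.
So P = 0.5634 / 4.678×10⁻⁶ = 120.4 kN, compressive.
σ_{invar} = P / A = 120400 / 1250 = 96.35 MPa.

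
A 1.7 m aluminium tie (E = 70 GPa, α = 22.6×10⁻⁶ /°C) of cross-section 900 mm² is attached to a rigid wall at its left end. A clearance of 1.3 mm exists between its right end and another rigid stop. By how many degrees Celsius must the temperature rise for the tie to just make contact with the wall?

ΔT ≈ 33.8 °C

The gap closes when αΔT L = 1.3 mm, since the tie is still unstressed at that instant.
So ΔT = g/(αL) = 1.3/(22.6×10⁻⁶ × 1700) = 33.84 °C.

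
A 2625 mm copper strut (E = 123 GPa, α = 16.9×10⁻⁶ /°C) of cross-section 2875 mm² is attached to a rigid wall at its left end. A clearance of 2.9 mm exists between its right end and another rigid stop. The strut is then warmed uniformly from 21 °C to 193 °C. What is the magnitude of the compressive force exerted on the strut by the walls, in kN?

P ≈ 637 kN

Free thermal elongation = αΔT L = 16.9×10⁻⁶ × 172 × 2625 = 7.63 mm.
The gap closes (δ_free > 2.9 mm) and the wall then resists a further 7.63 − 2.9 = 4.73 mm of expansion.
That suppressed elongation corresponds to σ = E·Δ/L = 123×10³ × 4.73/2625 = 221.7 MPa.
P = σA = 221.7 × 2875 = 637.2 kN.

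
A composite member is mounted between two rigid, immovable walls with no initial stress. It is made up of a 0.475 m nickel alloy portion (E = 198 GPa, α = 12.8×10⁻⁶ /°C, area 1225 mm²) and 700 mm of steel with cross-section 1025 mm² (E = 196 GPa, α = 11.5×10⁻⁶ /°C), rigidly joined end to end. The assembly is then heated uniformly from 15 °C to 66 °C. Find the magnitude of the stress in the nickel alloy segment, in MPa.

σ ≈ 108 MPa (compressive)

With the walls removed the bar would change length by δ_free = Σ αᵢΔT Lᵢ = 12.8×10⁻⁶×51×475 + 11.5×10⁻⁶×51×700 = 0.7206 mm.
The rigid supports impose zero overall length change; the single axial force P common to all segments must satisfy P Σ Lᵢ/(AᵢEᵢ) = δ_free.
Σ Lᵢ/(AᵢEᵢ) = 475/(1225×198×10³) + 700/(1025×196×10³) = 5.443×10⁻⁶ mm/N.
Hence P = δ_free / Σ(L/AE) = 0.7206/5.443×10⁻⁶ = 132.4 kN (compressive).
σ_{nickel alloy} = P / A = 132400 / 1225 = 108.1 MPa.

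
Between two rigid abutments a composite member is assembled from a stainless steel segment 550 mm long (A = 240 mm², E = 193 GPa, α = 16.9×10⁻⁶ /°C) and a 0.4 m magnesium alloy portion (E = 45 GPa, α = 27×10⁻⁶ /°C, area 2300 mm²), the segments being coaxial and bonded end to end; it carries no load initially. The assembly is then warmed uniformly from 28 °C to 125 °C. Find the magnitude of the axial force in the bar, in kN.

P ≈ 124 kN (compressive)

Free thermal expansion of the whole bar: Σ αᵢΔT Lᵢ = 16.9×10⁻⁶×97×550 + 27×10⁻⁶×97×400 = 1.949 mm.
The walls prevent any net length change, so an axial force P (same in every segment) develops. Compatibility: P · Σ Lᵢ/(AᵢEᵢ) = δ_free.
Σ Lᵢ/(AᵢEᵢ) = 550/(240×193×10³) + 400/(2300×45×10³) = 1.574×10⁻⁵ mm/N.
Hence P = δ_free / Σ(L/AE) = 1.949/1.574×10⁻⁵ = 123.8 kN (compressive).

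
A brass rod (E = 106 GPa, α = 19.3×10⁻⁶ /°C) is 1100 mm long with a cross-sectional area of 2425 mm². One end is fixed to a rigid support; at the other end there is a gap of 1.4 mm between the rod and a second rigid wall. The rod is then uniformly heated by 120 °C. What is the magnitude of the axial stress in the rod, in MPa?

If the wall were absent the rod would grow by αΔT L = 19.3×10⁻⁶ × 120 × 1100 = 2.548 mm.
After closing the 1.4 mm clearance, 2.548 − 1.4 = 1.148 mm of expansion remains to be suppressed by the wall.
So σ = E(δ_free − g)/L = 106×10³ × 1.148/1100 = 110.6 MPa.

σ ≈ 111 MPa (compressive)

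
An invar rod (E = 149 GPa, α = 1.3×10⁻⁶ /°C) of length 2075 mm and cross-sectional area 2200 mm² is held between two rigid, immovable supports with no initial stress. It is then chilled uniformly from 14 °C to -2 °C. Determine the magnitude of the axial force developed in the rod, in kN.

P ≈ 6.82 kN (tensile)

The ends cannot move, so σ = EαΔT = 149×10³ × 1.3×10⁻⁶ × 16 = 3.099 MPa.
Axial force P = σA = 3.099 × 2200 = 6818 N = 6.818 kN, tensile.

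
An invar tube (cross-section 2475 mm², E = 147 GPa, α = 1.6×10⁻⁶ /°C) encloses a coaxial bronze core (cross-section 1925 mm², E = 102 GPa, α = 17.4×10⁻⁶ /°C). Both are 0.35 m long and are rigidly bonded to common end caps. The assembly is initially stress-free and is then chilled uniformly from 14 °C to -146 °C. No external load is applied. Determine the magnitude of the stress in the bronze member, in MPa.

The bronze has the larger α, so on cooling it would change length more than the invar if both were free. The rigid plates force a common final length, so the bronze is put into tension and the invar into compression, with equal and opposite forces P (no external load).
Setting the final lengths equal and cancelling L: (α₁ − α₂)ΔT = P/(A₁E₁) + P/(A₂E₂).
|α₁ − α₂|·ΔT = 15.8×10⁻⁶ × 160 = 0.002528.
1/(A₁E₁) + 1/(A₂E₂) = 1/(2475×147×10³) + 1/(1925×102×10³) = 7.842×10⁻⁹ N⁻¹.
So P = 0.002528 / 7.842×10⁻⁹ = 322.4 kN.
σ_{bronze} = P/A₂ = 322400/1925 = 167.5 MPa, tensile.

σ ≈ 167 MPa (tensile)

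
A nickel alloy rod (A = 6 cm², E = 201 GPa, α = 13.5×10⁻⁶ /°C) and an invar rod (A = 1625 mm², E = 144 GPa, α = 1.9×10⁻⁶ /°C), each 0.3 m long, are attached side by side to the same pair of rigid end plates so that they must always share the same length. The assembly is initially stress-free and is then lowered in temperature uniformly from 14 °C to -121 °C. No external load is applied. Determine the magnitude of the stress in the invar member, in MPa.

Both members must finish at the same length. With the larger α, the nickel alloy tends to over-contract; the plates restrain it, putting the nickel alloy in tension and the invar in compression. With no external load the two internal forces are equal and opposite, magnitude P.
Compatibility of the two members (thermal + elastic change equal): (α₁ − α₂)ΔT = P·[1/(A₁E₁) + 1/(A₂E₂)].
|α₁ − α₂|·ΔT = 11.6×10⁻⁶ × 135 = 0.001566.
1/(A₁E₁) + 1/(A₂E₂) = 1/(600×201×10³) + 1/(1625×144×10³) = 1.257×10⁻⁸ N⁻¹.
So P = 0.001566 / 1.257×10⁻⁸ = 124.6 kN.
σ_{invar} = P/A₂ = 124600/1625 = 76.69 MPa, compressive.

σ ≈ 76.7 MPa (compressive)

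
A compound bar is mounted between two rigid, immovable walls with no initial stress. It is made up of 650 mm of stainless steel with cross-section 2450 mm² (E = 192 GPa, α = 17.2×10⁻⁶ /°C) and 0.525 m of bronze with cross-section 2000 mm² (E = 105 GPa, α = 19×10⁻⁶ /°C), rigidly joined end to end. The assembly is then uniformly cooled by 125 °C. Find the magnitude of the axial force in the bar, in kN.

With the walls removed the bar would change length by δ_free = Σ αᵢΔT Lᵢ = 17.2×10⁻⁶×125×650 + 19×10⁻⁶×125×525 = 2.644 mm.
The rigid supports impose zero overall length change; the single axial force P common to all segments must satisfy P Σ Lᵢ/(AᵢEᵢ) = δ_free.
Σ Lᵢ/(AᵢEᵢ) = 650/(2450×192×10³) + 525/(2000×105×10³) = 3.882×10⁻⁶ mm/N.
So P = 2.644 / 3.882×10⁻⁶ = 681.2 kN, tensile.

P ≈ 681 kN (tensile)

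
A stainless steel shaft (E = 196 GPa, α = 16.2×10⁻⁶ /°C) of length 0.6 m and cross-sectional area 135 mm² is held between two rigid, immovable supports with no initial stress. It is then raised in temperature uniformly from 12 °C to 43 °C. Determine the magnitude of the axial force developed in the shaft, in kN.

P ≈ 13.3 kN (compressive)

Full restraint means ε = 0, so the stress is σ = EαΔT = 196×10³ × 16.2×10⁻⁶ × 31 = 98.43 MPa.
Then P = σA = 98.43 × 135 mm² = 13.29 kN, compressive.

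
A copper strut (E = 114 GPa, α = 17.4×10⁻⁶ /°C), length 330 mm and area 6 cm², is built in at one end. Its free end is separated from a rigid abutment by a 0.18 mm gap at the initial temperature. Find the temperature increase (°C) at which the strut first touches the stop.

Contact occurs when the free expansion equals the gap: αΔT L = 0.18 mm.
So ΔT = g/(αL) = 0.18/(17.4×10⁻⁶ × 330) = 31.35 °C.

ΔT ≈ 31.3 °C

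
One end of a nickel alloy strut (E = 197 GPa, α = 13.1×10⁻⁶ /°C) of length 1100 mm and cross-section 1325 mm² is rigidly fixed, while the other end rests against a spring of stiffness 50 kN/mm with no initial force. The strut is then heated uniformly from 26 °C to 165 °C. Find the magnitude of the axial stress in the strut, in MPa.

The unrestrained thermal change is αΔT L = 13.1×10⁻⁶ × 139 × 1100 = 2.003 mm.
With a force P in the spring, the elastic change of the strut is PL/(AE) and that of the spring is P/k; compatibility requires their sum to equal δ_free.
P [ L/(AE) + 1/k ] = δ_free → P [ 1100/(1325×197×10³) + 1/(50×10³) ] = 2.003.
P = 2.003 / 2.421×10⁻⁵ = 82720 N.
σ = P/A = 82720/1325 = 62.43 MPa.

σ ≈ 62.4 MPa (compressive)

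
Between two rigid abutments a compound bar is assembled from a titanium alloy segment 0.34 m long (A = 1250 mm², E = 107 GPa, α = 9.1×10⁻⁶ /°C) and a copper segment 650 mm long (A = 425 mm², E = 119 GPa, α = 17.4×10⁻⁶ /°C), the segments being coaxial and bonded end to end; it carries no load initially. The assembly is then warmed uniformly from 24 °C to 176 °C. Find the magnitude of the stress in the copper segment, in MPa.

σ ≈ 335 MPa (compressive)

Free thermal expansion of the whole bar: Σ αᵢΔT Lᵢ = 9.1×10⁻⁶×152×340 + 17.4×10⁻⁶×152×650 = 2.189 mm.
The walls prevent any net length change, so an axial force P (same in every segment) develops. Compatibility: P · Σ Lᵢ/(AᵢEᵢ) = δ_free.
Σ Lᵢ/(AᵢEᵢ) = 340/(1250×107×10³) + 650/(425×119×10³) = 1.539×10⁻⁵ mm/N.
So P = 2.189 / 1.539×10⁻⁵ = 142.2 kN, compressive.
σ_{copper} = P / A = 142200 / 425 = 334.6 MPa.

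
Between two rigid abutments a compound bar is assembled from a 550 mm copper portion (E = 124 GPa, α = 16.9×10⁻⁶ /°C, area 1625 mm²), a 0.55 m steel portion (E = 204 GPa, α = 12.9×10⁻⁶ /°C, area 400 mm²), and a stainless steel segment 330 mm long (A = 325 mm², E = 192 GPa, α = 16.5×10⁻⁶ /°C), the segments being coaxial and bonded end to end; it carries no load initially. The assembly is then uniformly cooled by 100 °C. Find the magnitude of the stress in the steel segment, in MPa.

σ ≈ 370 MPa (tensile)

With the walls removed the bar would change length by δ_free = Σ αᵢΔT Lᵢ = 16.9×10⁻⁶×100×550 + 12.9×10⁻⁶×100×550 + 16.5×10⁻⁶×100×330 = 2.183 mm.
The walls prevent any net length change, so an axial force P (same in every segment) develops. Compatibility: P · Σ Lᵢ/(AᵢEᵢ) = δ_free.
Σ Lᵢ/(AᵢEᵢ) = 550/(1625×124×10³) + 550/(400×204×10³) + 330/(325×192×10³) = 1.476×10⁻⁵ mm/N.
P = 2.183 / 1.476×10⁻⁵ = 148000 N = 148 kN, tensile.
σ_{steel} = P / A = 148000 / 400 = 369.9 MPa.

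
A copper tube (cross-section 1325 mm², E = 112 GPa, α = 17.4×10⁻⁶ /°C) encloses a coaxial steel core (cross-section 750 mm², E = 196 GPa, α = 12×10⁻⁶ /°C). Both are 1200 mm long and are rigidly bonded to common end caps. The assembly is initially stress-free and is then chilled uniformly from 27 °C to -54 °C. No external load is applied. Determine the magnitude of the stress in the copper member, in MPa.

Both members must finish at the same length. With the larger α, the copper tends to over-contract; the plates restrain it, putting the copper in tension and the steel in compression. With no external load the two internal forces are equal and opposite, magnitude P.
Setting the final lengths equal and cancelling L: (α₁ − α₂)ΔT = P/(A₁E₁) + P/(A₂E₂).
|α₁ − α₂|·ΔT = 5.4×10⁻⁶ × 81 = 0.0004374.
1/(A₁E₁) + 1/(A₂E₂) = 1/(1325×112×10³) + 1/(750×196×10³) = 1.354×10⁻⁸ N⁻¹.
So P = 0.0004374 / 1.354×10⁻⁸ = 32.3 kN.
σ_{copper} = P/A₁ = 32300/1325 = 24.38 MPa, tensile.

σ ≈ 24.4 MPa (tensile)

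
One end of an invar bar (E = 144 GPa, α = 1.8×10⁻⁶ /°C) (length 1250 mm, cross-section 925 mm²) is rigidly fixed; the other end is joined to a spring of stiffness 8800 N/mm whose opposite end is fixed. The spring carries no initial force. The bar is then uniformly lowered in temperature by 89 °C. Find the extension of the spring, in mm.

Free thermal contraction: δ_free = αΔT L = 1.8×10⁻⁶ × 89 × 1250 = 0.2002 mm.
Let P be the tensile force in the spring. The bar extends elastically by PL/(AE) and the spring stretches by P/k; together these equal δ_free.
P [ L/(AE) + 1/k ] = δ_free → P [ 1250/(925×144×10³) + 1/(8800) ] = 0.2002.
P = 0.2002 / 0.000123 = 1628 N.
Spring extension = P/k = 1628/(8800) = 0.185 mm.

δ ≈ 0.185 mm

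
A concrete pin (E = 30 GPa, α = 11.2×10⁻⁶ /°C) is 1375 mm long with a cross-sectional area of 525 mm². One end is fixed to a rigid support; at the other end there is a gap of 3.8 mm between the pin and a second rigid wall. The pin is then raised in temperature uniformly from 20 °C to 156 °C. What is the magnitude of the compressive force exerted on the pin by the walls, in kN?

If the wall were absent the pin would grow by αΔT L = 11.2×10⁻⁶ × 136 × 1375 = 2.094 mm.
Since δ_free = 2.09 mm is less than the 3.8 mm gap, the pin never touches the wall. No axial force develops.

P ≈ 0 kN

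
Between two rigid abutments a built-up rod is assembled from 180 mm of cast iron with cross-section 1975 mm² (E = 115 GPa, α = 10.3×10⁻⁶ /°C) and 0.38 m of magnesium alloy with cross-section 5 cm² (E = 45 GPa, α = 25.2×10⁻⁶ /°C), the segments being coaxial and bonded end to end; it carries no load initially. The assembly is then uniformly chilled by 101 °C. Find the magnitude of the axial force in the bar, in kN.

P ≈ 65.3 kN (tensile)

Free thermal contraction of the whole bar: Σ αᵢΔT Lᵢ = 10.3×10⁻⁶×101×180 + 25.2×10⁻⁶×101×380 = 1.154 mm.
The walls prevent any net length change, so an axial force P (same in every segment) develops. Compatibility: P · Σ Lᵢ/(AᵢEᵢ) = δ_free.
Σ Lᵢ/(AᵢEᵢ) = 180/(1975×115×10³) + 380/(500×45×10³) = 1.768×10⁻⁵ mm/N.
Hence P = δ_free / Σ(L/AE) = 1.154/1.768×10⁻⁵ = 65.29 kN (tensile).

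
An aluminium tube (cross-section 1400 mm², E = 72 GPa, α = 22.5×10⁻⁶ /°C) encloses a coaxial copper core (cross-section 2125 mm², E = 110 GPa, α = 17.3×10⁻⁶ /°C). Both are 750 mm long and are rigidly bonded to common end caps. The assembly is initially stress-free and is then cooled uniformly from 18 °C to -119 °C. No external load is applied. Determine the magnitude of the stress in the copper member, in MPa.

The aluminium has the larger α, so on cooling it would change length more than the copper if both were free. The rigid plates force a common final length, so the aluminium is put into tension and the copper into compression, with equal and opposite forces P (no external load).
Setting the final lengths equal and cancelling L: (α₁ − α₂)ΔT = P/(A₁E₁) + P/(A₂E₂).
|α₁ − α₂|·ΔT = 5.2×10⁻⁶ × 137 = 0.0007124.
1/(A₁E₁) + 1/(A₂E₂) = 1/(1400×72×10³) + 1/(2125×110×10³) = 1.42×10⁻⁸ N⁻¹.
So P = 0.0007124 / 1.42×10⁻⁸ = 50.17 kN.
σ_{copper} = P/A₂ = 50170/2125 = 23.61 MPa, compressive.

σ ≈ 23.6 MPa (compressive)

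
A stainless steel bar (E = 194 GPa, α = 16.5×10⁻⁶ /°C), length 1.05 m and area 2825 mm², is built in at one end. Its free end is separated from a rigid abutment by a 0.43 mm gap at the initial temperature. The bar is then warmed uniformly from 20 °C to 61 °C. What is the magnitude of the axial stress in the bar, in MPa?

Unrestrained expansion: δ_free = αΔT L = 16.5×10⁻⁶ × 41 × 1050 = 0.7103 mm.
After closing the 0.43 mm clearance, 0.7103 − 0.43 = 0.2803 mm of expansion remains to be suppressed by the wall.
Compatibility: PL/(AE) = 0.2803 mm, so σ = P/A = E × (0.2803/1050) = 51.79 MPa.

σ ≈ 51.8 MPa (compressive)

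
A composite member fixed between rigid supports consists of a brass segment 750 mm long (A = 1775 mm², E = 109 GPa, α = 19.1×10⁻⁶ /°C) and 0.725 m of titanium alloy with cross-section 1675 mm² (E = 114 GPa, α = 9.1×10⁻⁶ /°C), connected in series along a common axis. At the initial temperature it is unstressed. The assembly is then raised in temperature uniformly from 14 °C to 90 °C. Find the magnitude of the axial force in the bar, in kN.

P ≈ 207 kN (compressive)

Free thermal expansion of the whole bar: Σ αᵢΔT Lᵢ = 19.1×10⁻⁶×76×750 + 9.1×10⁻⁶×76×725 = 1.59 mm.
The rigid supports impose zero overall length change; the single axial force P common to all segments must satisfy P Σ Lᵢ/(AᵢEᵢ) = δ_free.
The series flexibility is Σ Lᵢ/(AᵢEᵢ) = 750/(1775×109×10³) + 725/(1675×114×10³) = 7.673×10⁻⁶ mm/N.
Hence P = δ_free / Σ(L/AE) = 1.59/7.673×10⁻⁶ = 207.2 kN (compressive).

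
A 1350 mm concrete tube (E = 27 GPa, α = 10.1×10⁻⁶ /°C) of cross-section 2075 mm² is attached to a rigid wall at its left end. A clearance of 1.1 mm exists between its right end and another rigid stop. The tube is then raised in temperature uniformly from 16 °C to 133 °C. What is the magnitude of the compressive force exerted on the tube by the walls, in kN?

If the wall were absent the tube would grow by αΔT L = 10.1×10⁻⁶ × 117 × 1350 = 1.595 mm.
The gap closes (δ_free > 1.1 mm) and the wall then resists a further 1.595 − 1.1 = 0.4953 mm of expansion.
So σ = E(δ_free − g)/L = 27×10³ × 0.4953/1350 = 9.906 MPa.
P = σA = 9.906 × 2075 = 20.55 kN.

P ≈ 20.6 kN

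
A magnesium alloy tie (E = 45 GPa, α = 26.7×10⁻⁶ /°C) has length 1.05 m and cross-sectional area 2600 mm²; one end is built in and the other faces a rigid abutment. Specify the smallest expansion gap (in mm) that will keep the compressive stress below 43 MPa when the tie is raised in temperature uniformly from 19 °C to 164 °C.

g ≈ 3.06 mm

Free expansion if unrestrained: δ_free = αΔT L = 26.7×10⁻⁶ × 145 × 1050 = 4.065 mm.
A stress of 43 MPa corresponds to the wall pushing the tie back by σL/E = 43×1050/(45×10³) = 1.003 mm.
The gap must absorb the remainder: g_min = 4.065 − 1.003 = 3.062 mm.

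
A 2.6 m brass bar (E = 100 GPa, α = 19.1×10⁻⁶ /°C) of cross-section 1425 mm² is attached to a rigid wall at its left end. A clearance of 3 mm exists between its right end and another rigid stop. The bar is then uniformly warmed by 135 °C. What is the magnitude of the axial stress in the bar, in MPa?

If the wall were absent the bar would grow by αΔT L = 19.1×10⁻⁶ × 135 × 2600 = 6.704 mm.
This exceeds the 3 mm gap, so the wall pushes back. The portion of expansion that must be recovered elastically is δ_free − gap = 6.704 − 3 = 3.704 mm.
So σ = E(δ_free − g)/L = 100×10³ × 3.704/2600 = 142.5 MPa.

σ ≈ 142 MPa (compressive)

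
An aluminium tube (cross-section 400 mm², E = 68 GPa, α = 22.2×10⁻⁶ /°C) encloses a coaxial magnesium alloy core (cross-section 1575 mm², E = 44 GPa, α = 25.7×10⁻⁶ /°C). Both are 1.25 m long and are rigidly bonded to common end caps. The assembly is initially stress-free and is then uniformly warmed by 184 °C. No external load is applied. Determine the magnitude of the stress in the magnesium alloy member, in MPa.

Both members must finish at the same length. With the larger α, the magnesium alloy tends to over-expand; the plates restrain it, putting the magnesium alloy in compression and the aluminium in tension. With no external load the two internal forces are equal and opposite, magnitude P.
Equating the net (thermal + elastic) strains gives |α₁ − α₂|·ΔT = P·[1/(A₁E₁) + 1/(A₂E₂)].
|α₁ − α₂|·ΔT = 3.5×10⁻⁶ × 184 = 0.000644.
1/(A₁E₁) + 1/(A₂E₂) = 1/(400×68×10³) + 1/(1575×44×10³) = 5.119×10⁻⁸ N⁻¹.
P = 0.000644 / 5.119×10⁻⁸ = 12580 N = 12.58 kN.
σ_{magnesium alloy} = P/A₂ = 12580/1575 = 7.987 MPa, compressive.

σ ≈ 7.99 MPa (compressive)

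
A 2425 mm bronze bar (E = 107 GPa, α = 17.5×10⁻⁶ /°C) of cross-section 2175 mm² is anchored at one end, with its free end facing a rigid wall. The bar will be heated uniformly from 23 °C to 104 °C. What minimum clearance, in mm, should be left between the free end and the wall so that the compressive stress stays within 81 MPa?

g ≈ 1.6 mm

With no wall the bar would lengthen by αΔT L = 17.5×10⁻⁶ × 81 × 2425 = 3.437 mm.
A stress of 81 MPa corresponds to the wall pushing the bar back by σL/E = 81×2425/(107×10³) = 1.836 mm.
So the gap has to take up the difference, g_min = δ_free − σL/E = 3.437 − 1.836 = 1.602 mm.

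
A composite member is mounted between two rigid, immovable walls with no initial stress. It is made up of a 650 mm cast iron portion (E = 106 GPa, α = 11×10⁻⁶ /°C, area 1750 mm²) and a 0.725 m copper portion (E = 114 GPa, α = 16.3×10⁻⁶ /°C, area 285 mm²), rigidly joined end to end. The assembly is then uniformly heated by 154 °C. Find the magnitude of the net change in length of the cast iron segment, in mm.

If the supports were absent, the total length change would be Σ αᵢΔT Lᵢ = 11×10⁻⁶×154×650 + 16.3×10⁻⁶×154×725 = 2.921 mm.
The walls prevent any net length change, so an axial force P (same in every segment) develops. Compatibility: P · Σ Lᵢ/(AᵢEᵢ) = δ_free.
The series flexibility is Σ Lᵢ/(AᵢEᵢ) = 650/(1750×106×10³) + 725/(285×114×10³) = 2.582×10⁻⁵ mm/N.
So P = 2.921 / 2.582×10⁻⁵ = 113.1 kN, compressive.
For the cast iron segment, free thermal change = 11×10⁻⁶×154×650 = 1.101 mm and elastic change from P = 113100×650/(1750×106×10³) = 0.3964 mm; these oppose, so the net change is 0.705 mm (segment lengthens).

|ΔL| ≈ 0.705 mm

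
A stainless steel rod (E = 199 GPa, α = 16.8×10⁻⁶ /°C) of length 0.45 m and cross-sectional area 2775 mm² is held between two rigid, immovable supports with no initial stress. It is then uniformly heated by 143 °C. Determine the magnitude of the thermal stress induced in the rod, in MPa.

σ ≈ 478 MPa (compressive)

With length fixed, the mechanical strain must cancel the thermal strain αΔT = 16.8×10⁻⁶ × 143 = 2402.4×10⁻⁶.
Hence σ = E·αΔT = 199×10³ × 2402.4×10⁻⁶ = 478.1 MPa, compressive.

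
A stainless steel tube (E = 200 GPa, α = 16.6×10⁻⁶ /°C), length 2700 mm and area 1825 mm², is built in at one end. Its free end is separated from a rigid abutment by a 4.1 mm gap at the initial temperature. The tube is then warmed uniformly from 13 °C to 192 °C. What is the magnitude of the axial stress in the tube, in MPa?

Free thermal elongation = αΔT L = 16.6×10⁻⁶ × 179 × 2700 = 8.023 mm.
After closing the 4.1 mm clearance, 8.023 − 4.1 = 3.923 mm of expansion remains to be suppressed by the wall.
Compatibility: PL/(AE) = 3.923 mm, so σ = P/A = E × (3.923/2700) = 290.6 MPa.

σ ≈ 291 MPa (compressive)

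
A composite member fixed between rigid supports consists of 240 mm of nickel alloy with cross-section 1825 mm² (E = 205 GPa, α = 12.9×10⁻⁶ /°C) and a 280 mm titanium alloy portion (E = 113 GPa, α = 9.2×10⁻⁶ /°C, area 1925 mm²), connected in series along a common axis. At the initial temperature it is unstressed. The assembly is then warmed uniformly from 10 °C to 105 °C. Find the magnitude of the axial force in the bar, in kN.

Free thermal expansion of the whole bar: Σ αᵢΔT Lᵢ = 12.9×10⁻⁶×95×240 + 9.2×10⁻⁶×95×280 = 0.5388 mm.
Since the ends are fixed, an axial force P builds up, equal in every segment, with P · Σ Lᵢ/(AᵢEᵢ) = δ_free.
Σ Lᵢ/(AᵢEᵢ) = 240/(1825×205×10³) + 280/(1925×113×10³) = 1.929×10⁻⁶ mm/N.
So P = 0.5388 / 1.929×10⁻⁶ = 279.4 kN, compressive.

P ≈ 279 kN (compressive)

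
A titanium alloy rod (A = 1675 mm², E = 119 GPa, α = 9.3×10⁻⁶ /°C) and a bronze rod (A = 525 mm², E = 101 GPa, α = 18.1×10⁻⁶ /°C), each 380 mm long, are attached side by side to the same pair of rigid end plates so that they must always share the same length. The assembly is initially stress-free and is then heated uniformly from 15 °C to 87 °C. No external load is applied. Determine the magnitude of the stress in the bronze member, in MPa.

The bronze has the larger α, so on heating it would change length more than the titanium alloy if both were free. The rigid plates force a common final length, so the bronze is put into compression and the titanium alloy into tension, with equal and opposite forces P (no external load).
Equating the net (thermal + elastic) strains gives |α₁ − α₂|·ΔT = P·[1/(A₁E₁) + 1/(A₂E₂)].
|α₁ − α₂|·ΔT = 8.8×10⁻⁶ × 72 = 0.0006336.
1/(A₁E₁) + 1/(A₂E₂) = 1/(1675×119×10³) + 1/(525×101×10³) = 2.388×10⁻⁸ N⁻¹.
P = 0.0006336 / 2.388×10⁻⁸ = 26540 N = 26.54 kN.
σ_{bronze} = P/A₂ = 26540/525 = 50.55 MPa, compressive.

σ ≈ 50.5 MPa (compressive)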